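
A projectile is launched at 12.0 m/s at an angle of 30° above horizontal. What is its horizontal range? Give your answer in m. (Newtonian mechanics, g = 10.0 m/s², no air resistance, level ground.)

R = v₀² × sin(2θ) / g = 12.0² × sin(2 × 30°) / 10.0 = 144.0 × 0.866025 / 10.0 = 12.47 m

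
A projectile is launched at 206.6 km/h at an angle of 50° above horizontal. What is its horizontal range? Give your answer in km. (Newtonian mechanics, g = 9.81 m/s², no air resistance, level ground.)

v₀ = 206.6 km/h × 0.2777777777777778 = 57.3889 m/s
R = v₀² × sin(2θ) / g = 57.3889² × sin(2 × 50°) / 9.81 = 3293.49 × 0.984808 / 9.81 = 330.627 m
R = 330.627 m / 1000.0 = 0.3306 km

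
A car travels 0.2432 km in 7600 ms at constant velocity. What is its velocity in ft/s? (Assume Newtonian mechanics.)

d = 0.2432 km × 1000.0 = 243.2 m
t = 7600 ms × 0.001 = 7.6 s
v = d / t = 243.2 / 7.6 = 32.0 m/s
v = 32.0 m/s / 0.3048 = 105.0 ft/s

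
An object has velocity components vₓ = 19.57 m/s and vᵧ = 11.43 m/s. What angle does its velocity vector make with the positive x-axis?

θ = arctan(vᵧ/vₓ) = arctan(11.43/19.57) = 30.29°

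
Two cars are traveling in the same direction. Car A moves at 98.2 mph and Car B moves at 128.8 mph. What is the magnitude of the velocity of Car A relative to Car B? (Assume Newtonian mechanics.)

v_rel = |v_A - v_B| = |98.2 - 128.8| = 30.6 mph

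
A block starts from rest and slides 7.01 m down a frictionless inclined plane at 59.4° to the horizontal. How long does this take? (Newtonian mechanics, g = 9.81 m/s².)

a = g sin(θ) = 9.81 × sin(59.4°) = 8.4439 m/s²
t = √(2d/a) = √(2 × 7.01 / 8.4439) = 1.29 s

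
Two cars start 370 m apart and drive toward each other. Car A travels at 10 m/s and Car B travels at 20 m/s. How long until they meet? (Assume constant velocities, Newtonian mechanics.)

Combined speed: v_combined = 10 + 20 = 30 m/s
Time to meet: t = d/v_combined = 370/30 = 12.33 s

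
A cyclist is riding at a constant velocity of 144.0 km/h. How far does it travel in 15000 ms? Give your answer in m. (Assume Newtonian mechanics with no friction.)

v = 144.0 km/h × 0.2777777777777778 = 40.0 m/s
t = 15000 ms × 0.001 = 15.0 s
d = v × t = 40.0 × 15.0 = 600.0 m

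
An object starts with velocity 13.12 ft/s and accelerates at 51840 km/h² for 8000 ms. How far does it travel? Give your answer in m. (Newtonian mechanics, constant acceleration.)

v₀ = 13.12 ft/s × 0.3048 = 3.99898 m/s
a = 51840 km/h² × 7.716049382716049e-05 = 4.0 m/s²
t = 8000 ms × 0.001 = 8.0 s
d = v₀ × t + ½ × a × t² = 3.99898 × 8.0 + 0.5 × 4.0 × 8.0² = 160.0 m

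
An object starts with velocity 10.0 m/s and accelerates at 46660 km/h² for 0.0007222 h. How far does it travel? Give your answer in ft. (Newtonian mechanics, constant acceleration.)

a = 46660 km/h² × 7.716049382716049e-05 = 3.60031 m/s²
t = 0.0007222 h × 3600.0 = 2.59992 s
d = v₀ × t + ½ × a × t² = 10.0 × 2.59992 + 0.5 × 3.60031 × 2.59992² = 38.1675 m
d = 38.1675 m / 0.3048 = 125.2 ft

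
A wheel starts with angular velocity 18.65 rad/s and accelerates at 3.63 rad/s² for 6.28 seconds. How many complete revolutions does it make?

θ = ω₀t + ½αt² = 18.65×6.28 + ½×3.63×6.28² = 188.702696 rad
Total revolutions = θ/(2π) = 188.702696/(2π) = 30.03
Complete revolutions = ⌊30.03⌋ = 30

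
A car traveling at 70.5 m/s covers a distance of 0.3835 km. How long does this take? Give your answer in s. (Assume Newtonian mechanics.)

d = 0.3835 km × 1000.0 = 383.5 m
t = d / v = 383.5 / 70.5 = 5.44 s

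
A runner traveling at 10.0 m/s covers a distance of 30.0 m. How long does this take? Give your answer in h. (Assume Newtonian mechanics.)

t = d / v = 30.0 / 10.0 = 3.0 s
t = 3.0 s / 3600.0 = 0.0008333 h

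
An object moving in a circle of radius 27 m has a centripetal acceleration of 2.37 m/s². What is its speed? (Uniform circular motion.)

v = √(a_c × r) = √(2.37 × 27) = 8.0 m/s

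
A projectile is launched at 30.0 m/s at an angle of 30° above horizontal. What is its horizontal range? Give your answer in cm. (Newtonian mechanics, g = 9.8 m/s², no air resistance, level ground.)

R = v₀² × sin(2θ) / g = 30.0² × sin(2 × 30°) / 9.8 = 900.0 × 0.866025 / 9.8 = 79.5329 m
R = 79.5329 m / 0.01 = 7953 cm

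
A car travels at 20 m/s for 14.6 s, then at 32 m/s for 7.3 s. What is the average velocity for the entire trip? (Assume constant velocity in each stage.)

d₁ = v₁t₁ = 20 × 14.6 = 292.0 m
d₂ = v₂t₂ = 32 × 7.3 = 233.6 m
d_total = 525.6 m, t_total = 21.9 s
v_avg = d_total/t_total = 525.6/21.9 = 24.0 m/s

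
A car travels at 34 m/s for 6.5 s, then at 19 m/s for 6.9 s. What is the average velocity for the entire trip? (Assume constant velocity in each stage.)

d₁ = v₁t₁ = 34 × 6.5 = 221.0 m
d₂ = v₂t₂ = 19 × 6.9 = 131.1 m
d_total = 352.1 m, t_total = 13.4 s
v_avg = d_total/t_total = 352.1/13.4 = 26.28 m/s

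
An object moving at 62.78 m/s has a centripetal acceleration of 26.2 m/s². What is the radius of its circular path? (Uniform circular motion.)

r = v²/a_c = 62.78²/26.2 = 150.43 m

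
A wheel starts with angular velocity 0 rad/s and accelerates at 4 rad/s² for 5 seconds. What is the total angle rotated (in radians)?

θ = ω₀t + ½αt² = 0×5 + ½×4×5² = 50.0 rad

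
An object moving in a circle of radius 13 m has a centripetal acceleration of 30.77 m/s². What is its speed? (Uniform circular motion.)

v = √(a_c × r) = √(30.77 × 13) = 20.0 m/s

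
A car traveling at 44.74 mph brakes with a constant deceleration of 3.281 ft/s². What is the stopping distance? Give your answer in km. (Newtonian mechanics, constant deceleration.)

v₀ = 44.74 mph × 0.44704 = 20.0006 m/s
a = 3.281 ft/s² × 0.3048 = 1.00005 m/s²
d = v₀² / (2a) = 20.0006² / (2 × 1.00005) = 400.024 / 2.0001 = 200.002 m
d = 200.002 m / 1000.0 = 0.2 km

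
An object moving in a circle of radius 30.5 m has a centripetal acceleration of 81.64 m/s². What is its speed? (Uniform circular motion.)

v = √(a_c × r) = √(81.64 × 30.5) = 49.9 m/s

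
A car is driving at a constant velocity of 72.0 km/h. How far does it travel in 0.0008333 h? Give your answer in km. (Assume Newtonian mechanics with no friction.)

v = 72.0 km/h × 0.2777777777777778 = 20.0 m/s
t = 0.0008333 h × 3600.0 = 2.99988 s
d = v × t = 20.0 × 2.99988 = 59.9976 m
d = 59.9976 m / 1000.0 = 0.06 km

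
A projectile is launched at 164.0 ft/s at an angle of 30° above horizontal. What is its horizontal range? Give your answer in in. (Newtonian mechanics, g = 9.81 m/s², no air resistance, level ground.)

v₀ = 164.0 ft/s × 0.3048 = 49.9872 m/s
R = v₀² × sin(2θ) / g = 49.9872² × sin(2 × 30°) / 9.81 = 2498.72 × 0.866025 / 9.81 = 220.587 m
R = 220.587 m / 0.0254 = 8685 in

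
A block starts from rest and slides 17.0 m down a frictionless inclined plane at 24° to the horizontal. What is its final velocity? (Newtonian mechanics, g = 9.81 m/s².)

a = g sin(θ) = 9.81 × sin(24°) = 3.9901 m/s²
v = √(2ad) = √(2 × 3.9901 × 17.0) = 11.65 m/s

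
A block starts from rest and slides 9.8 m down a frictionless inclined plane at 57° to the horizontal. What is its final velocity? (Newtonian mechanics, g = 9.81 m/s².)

a = g sin(θ) = 9.81 × sin(57°) = 8.2274 m/s²
v = √(2ad) = √(2 × 8.2274 × 9.8) = 12.7 m/s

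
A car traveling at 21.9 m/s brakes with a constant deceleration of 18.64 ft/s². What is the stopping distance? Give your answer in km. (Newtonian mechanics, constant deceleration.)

a = 18.64 ft/s² × 0.3048 = 5.68147 m/s²
d = v₀² / (2a) = 21.9² / (2 × 5.68147) = 479.61 / 11.3629 = 42.2084 m
d = 42.2084 m / 1000.0 = 0.04221 km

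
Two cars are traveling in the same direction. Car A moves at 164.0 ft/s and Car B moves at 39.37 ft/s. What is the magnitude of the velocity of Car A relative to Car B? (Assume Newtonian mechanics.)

v_rel = |v_A - v_B| = |164.0 - 39.37| = 124.63 ft/s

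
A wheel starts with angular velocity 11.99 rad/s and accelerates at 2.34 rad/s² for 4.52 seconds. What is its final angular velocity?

ω = ω₀ + αt = 11.99 + 2.34 × 4.52 = 22.57 rad/s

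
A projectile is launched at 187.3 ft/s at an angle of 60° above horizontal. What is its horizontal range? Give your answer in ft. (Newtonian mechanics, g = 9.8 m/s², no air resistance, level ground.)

v₀ = 187.3 ft/s × 0.3048 = 57.089 m/s
R = v₀² × sin(2θ) / g = 57.089² × sin(2 × 60°) / 9.8 = 3259.15 × 0.866025 / 9.8 = 288.011 m
R = 288.011 m / 0.3048 = 944.9 ft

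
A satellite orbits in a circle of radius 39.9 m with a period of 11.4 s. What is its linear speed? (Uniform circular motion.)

v = 2πr/T = 2π×39.9/11.4 = 21.99 m/s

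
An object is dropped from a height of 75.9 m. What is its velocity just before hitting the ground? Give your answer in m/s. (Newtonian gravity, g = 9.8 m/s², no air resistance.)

v = √(2gh) = √(2 × 9.8 × 75.9) = 38.57 m/s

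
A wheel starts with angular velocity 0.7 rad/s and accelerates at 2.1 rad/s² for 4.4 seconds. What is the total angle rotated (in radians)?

θ = ω₀t + ½αt² = 0.7×4.4 + ½×2.1×4.4² = 23.41 rad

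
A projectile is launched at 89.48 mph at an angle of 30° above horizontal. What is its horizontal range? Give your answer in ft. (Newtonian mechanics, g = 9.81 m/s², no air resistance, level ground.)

v₀ = 89.48 mph × 0.44704 = 40.0011 m/s
R = v₀² × sin(2θ) / g = 40.0011² × sin(2 × 30°) / 9.81 = 1600.09 × 0.866025 / 9.81 = 141.256 m
R = 141.256 m / 0.3048 = 463.4 ft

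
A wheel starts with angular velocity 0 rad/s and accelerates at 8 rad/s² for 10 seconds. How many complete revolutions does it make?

θ = ω₀t + ½αt² = 0×10 + ½×8×10² = 400.0 rad
Total revolutions = θ/(2π) = 400.0/(2π) = 63.66
Complete revolutions = ⌊63.66⌋ = 63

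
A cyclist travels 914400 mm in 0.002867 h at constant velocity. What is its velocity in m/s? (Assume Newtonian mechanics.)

d = 914400 mm × 0.001 = 914.4 m
t = 0.002867 h × 3600.0 = 10.3212 s
v = d / t = 914.4 / 10.3212 = 88.59 m/s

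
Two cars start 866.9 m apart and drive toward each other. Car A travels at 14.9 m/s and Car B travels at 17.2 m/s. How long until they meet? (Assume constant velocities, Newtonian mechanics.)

Combined speed: v_combined = 14.9 + 17.2 = 32.1 m/s
Time to meet: t = d/v_combined = 866.9/32.1 = 27.01 s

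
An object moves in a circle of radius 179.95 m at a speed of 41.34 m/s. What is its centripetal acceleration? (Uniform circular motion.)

a_c = v²/r = 41.34²/179.95 = 1708.9956/179.95 = 9.5 m/s²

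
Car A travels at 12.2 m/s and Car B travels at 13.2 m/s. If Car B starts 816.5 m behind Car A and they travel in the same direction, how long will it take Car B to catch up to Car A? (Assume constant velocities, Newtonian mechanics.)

Relative speed: v_rel = 13.2 - 12.2 = 1.0 m/s
Time to catch: t = d₀/v_rel = 816.5/1.0 = 816.5 s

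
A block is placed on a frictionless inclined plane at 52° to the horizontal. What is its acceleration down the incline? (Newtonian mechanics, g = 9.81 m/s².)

a = g sin(θ) = 9.81 × sin(52°) = 9.81 × 0.788 = 7.73 m/s²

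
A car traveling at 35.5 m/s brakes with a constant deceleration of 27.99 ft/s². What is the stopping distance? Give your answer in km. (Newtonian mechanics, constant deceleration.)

a = 27.99 ft/s² × 0.3048 = 8.53135 m/s²
d = v₀² / (2a) = 35.5² / (2 × 8.53135) = 1260.25 / 17.0627 = 73.8599 m
d = 73.8599 m / 1000.0 = 0.07386 km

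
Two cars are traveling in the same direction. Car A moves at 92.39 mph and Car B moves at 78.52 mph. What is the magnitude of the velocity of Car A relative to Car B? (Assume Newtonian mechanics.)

v_rel = |v_A - v_B| = |92.39 - 78.52| = 13.87 mph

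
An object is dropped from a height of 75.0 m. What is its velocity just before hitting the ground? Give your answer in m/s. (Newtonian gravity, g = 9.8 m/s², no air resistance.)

v = √(2gh) = √(2 × 9.8 × 75.0) = 38.34 m/s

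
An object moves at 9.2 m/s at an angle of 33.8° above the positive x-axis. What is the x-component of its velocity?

vₓ = v cos(θ) = 9.2 × cos(33.8°) = 7.65 m/s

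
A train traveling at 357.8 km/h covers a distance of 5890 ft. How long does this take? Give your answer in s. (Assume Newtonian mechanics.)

d = 5890 ft × 0.3048 = 1795.27 m
v = 357.8 km/h × 0.2777777777777778 = 99.3889 m/s
t = d / v = 1795.27 / 99.3889 = 18.06 s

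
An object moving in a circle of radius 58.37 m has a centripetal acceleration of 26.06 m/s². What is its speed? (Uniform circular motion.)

v = √(a_c × r) = √(26.06 × 58.37) = 39.0 m/s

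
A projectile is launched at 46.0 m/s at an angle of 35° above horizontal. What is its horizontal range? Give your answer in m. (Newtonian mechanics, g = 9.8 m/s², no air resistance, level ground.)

R = v₀² × sin(2θ) / g = 46.0² × sin(2 × 35°) / 9.8 = 2116.0 × 0.939693 / 9.8 = 202.9 m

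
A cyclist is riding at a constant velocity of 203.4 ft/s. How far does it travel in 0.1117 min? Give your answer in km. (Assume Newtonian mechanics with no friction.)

v = 203.4 ft/s × 0.3048 = 61.9963 m/s
t = 0.1117 min × 60.0 = 6.702 s
d = v × t = 61.9963 × 6.702 = 415.499 m
d = 415.499 m / 1000.0 = 0.4155 km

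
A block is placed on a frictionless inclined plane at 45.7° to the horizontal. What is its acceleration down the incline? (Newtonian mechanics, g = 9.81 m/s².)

a = g sin(θ) = 9.81 × sin(45.7°) = 9.81 × 0.7157 = 7.02 m/s²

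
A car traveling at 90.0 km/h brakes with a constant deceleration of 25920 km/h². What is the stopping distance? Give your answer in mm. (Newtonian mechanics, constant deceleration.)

v₀ = 90.0 km/h × 0.2777777777777778 = 25.0 m/s
a = 25920 km/h² × 7.716049382716049e-05 = 2.0 m/s²
d = v₀² / (2a) = 25.0² / (2 × 2.0) = 625.0 / 4.0 = 156.25 m
d = 156.25 m / 0.001 = 156200 mm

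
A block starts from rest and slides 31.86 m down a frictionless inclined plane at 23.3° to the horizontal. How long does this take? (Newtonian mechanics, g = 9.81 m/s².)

a = g sin(θ) = 9.81 × sin(23.3°) = 3.8803 m/s²
t = √(2d/a) = √(2 × 31.86 / 3.8803) = 4.05 s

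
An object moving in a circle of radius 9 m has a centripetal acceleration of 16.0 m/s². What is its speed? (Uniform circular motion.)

v = √(a_c × r) = √(16.0 × 9) = 12.0 m/s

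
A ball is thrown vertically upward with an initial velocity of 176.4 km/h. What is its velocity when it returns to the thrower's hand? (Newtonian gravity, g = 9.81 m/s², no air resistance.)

By conservation of energy (no air resistance), the ball returns to the throw height with the same speed as launch, but directed downward.
|v_ground| = v₀ = 176.4 km/h
v_ground = 176.4 km/h (downward)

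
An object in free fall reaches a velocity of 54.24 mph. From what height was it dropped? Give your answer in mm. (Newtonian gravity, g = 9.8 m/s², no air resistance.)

v = 54.24 mph × 0.44704 = 24.2474 m/s
h = v² / (2g) = 24.2474² / (2 × 9.8) = 29.9968 m
h = 29.9968 m / 0.001 = 30000 mm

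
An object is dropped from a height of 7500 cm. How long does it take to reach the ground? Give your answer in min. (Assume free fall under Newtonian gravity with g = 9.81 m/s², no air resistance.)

h = 7500 cm × 0.01 = 75.0 m
t = √(2h/g) = √(2 × 75.0 / 9.81) = 3.91031 s
t = 3.91031 s / 60.0 = 0.06517 min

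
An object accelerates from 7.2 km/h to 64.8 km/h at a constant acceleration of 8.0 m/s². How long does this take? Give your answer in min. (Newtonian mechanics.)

v₀ = 7.2 km/h × 0.2777777777777778 = 2.0 m/s
v = 64.8 km/h × 0.2777777777777778 = 18.0 m/s
t = (v - v₀) / a = (18.0 - 2.0) / 8.0 = 2.0 s
t = 2.0 s / 60.0 = 0.03333 min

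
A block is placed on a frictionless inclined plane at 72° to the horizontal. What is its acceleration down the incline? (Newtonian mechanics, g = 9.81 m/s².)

a = g sin(θ) = 9.81 × sin(72°) = 9.81 × 0.9511 = 9.33 m/s²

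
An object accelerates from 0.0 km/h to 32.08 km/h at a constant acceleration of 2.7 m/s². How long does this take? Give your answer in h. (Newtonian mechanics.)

v₀ = 0.0 km/h × 0.2777777777777778 = 0.0 m/s
v = 32.08 km/h × 0.2777777777777778 = 8.91111 m/s
t = (v - v₀) / a = (8.91111 - 0.0) / 2.7 = 3.30041 s
t = 3.30041 s / 3600.0 = 0.0009168 h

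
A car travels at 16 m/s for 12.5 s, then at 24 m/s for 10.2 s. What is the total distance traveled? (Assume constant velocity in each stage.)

d₁ = v₁t₁ = 16 × 12.5 = 200.0 m
d₂ = v₂t₂ = 24 × 10.2 = 244.8 m
d_total = 200.0 + 244.8 = 444.8 m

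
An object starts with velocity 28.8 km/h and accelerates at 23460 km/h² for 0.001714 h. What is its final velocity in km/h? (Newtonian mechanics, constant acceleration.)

v₀ = 28.8 km/h × 0.2777777777777778 = 8.0 m/s
a = 23460 km/h² × 7.716049382716049e-05 = 1.81019 m/s²
t = 0.001714 h × 3600.0 = 6.1704 s
v = v₀ + a × t = 8.0 + 1.81019 × 6.1704 = 19.1696 m/s
v = 19.1696 m/s / 0.2777777777777778 = 69.01 km/h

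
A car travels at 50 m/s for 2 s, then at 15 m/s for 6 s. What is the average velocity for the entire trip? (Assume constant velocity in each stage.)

d₁ = v₁t₁ = 50 × 2 = 100 m
d₂ = v₂t₂ = 15 × 6 = 90 m
d_total = 190 m, t_total = 8 s
v_avg = d_total/t_total = 190/8 = 23.75 m/s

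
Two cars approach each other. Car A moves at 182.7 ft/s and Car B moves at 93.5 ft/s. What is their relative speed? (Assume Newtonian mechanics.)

v_rel = v_A + v_B = 182.7 + 93.5 = 276.2 ft/s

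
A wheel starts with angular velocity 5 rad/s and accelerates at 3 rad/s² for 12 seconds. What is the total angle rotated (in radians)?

θ = ω₀t + ½αt² = 5×12 + ½×3×12² = 276.0 rad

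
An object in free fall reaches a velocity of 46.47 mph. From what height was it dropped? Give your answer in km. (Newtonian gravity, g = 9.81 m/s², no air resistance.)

v = 46.47 mph × 0.44704 = 20.7739 m/s
h = v² / (2g) = 20.7739² / (2 × 9.81) = 21.9957 m
h = 21.9957 m / 1000.0 = 0.022 km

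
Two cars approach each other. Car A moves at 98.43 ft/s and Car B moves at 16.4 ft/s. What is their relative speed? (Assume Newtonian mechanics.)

v_rel = v_A + v_B = 98.43 + 16.4 = 114.83 ft/s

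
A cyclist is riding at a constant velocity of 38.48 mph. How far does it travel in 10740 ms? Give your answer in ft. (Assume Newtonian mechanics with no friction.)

v = 38.48 mph × 0.44704 = 17.2021 m/s
t = 10740 ms × 0.001 = 10.74 s
d = v × t = 17.2021 × 10.74 = 184.751 m
d = 184.751 m / 0.3048 = 606.1 ft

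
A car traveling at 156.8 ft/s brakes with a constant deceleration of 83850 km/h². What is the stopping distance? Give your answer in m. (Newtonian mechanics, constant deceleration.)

v₀ = 156.8 ft/s × 0.3048 = 47.7926 m/s
a = 83850 km/h² × 7.716049382716049e-05 = 6.46991 m/s²
d = v₀² / (2a) = 47.7926² / (2 × 6.46991) = 2284.13 / 12.9398 = 176.5 m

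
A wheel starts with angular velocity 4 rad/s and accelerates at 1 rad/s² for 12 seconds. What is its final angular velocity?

ω = ω₀ + αt = 4 + 1 × 12 = 16 rad/s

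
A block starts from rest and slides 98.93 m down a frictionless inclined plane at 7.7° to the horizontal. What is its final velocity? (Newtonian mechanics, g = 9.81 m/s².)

a = g sin(θ) = 9.81 × sin(7.7°) = 1.3144 m/s²
v = √(2ad) = √(2 × 1.3144 × 98.93) = 16.13 m/s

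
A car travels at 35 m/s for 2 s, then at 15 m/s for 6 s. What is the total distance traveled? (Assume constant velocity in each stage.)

d₁ = v₁t₁ = 35 × 2 = 70 m
d₂ = v₂t₂ = 15 × 6 = 90 m
d_total = 70 + 90 = 160 m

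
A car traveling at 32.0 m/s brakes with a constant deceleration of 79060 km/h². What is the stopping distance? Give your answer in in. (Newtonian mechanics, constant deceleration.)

a = 79060 km/h² × 7.716049382716049e-05 = 6.10031 m/s²
d = v₀² / (2a) = 32.0² / (2 × 6.10031) = 1024.0 / 12.2006 = 83.9303 m
d = 83.9303 m / 0.0254 = 3304 in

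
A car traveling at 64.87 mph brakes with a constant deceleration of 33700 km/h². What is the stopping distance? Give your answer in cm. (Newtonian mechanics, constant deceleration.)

v₀ = 64.87 mph × 0.44704 = 28.9995 m/s
a = 33700 km/h² × 7.716049382716049e-05 = 2.60031 m/s²
d = v₀² / (2a) = 28.9995² / (2 × 2.60031) = 840.971 / 5.20062 = 161.706 m
d = 161.706 m / 0.01 = 16170 cm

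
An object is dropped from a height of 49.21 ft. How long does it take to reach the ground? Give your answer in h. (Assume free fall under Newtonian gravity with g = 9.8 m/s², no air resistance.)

h = 49.21 ft × 0.3048 = 14.9992 m
t = √(2h/g) = √(2 × 14.9992 / 9.8) = 1.74959 s
t = 1.74959 s / 3600.0 = 0.000486 h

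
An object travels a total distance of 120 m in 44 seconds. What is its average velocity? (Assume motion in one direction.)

v_avg = Δd / Δt = 120 / 44 = 2.73 m/s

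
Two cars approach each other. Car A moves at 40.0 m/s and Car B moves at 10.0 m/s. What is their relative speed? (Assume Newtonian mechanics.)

v_rel = v_A + v_B = 40.0 + 10.0 = 50.0 m/s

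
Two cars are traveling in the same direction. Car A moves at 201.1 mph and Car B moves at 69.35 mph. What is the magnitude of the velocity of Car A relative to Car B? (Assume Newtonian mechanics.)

v_rel = |v_A - v_B| = |201.1 - 69.35| = 131.75 mph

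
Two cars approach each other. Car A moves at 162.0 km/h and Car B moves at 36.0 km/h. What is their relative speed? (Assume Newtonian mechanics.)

v_rel = v_A + v_B = 162.0 + 36.0 = 198.0 km/h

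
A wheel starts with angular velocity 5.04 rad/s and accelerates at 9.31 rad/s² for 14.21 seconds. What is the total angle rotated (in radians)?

θ = ω₀t + ½αt² = 5.04×14.21 + ½×9.31×14.21² = 1011.58 rad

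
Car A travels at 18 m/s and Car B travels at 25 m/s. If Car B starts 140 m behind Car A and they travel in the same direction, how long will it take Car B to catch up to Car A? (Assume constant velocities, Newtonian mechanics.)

Relative speed: v_rel = 25 - 18 = 7 m/s
Time to catch: t = d₀/v_rel = 140/7 = 20.0 s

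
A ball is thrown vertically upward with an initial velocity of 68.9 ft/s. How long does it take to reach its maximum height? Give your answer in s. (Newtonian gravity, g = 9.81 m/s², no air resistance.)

v₀ = 68.9 ft/s × 0.3048 = 21.0007 m/s
t_up = v₀ / g = 21.0007 / 9.81 = 2.141 s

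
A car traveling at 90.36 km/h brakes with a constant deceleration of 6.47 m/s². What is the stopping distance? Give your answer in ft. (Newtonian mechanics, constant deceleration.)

v₀ = 90.36 km/h × 0.2777777777777778 = 25.1 m/s
d = v₀² / (2a) = 25.1² / (2 × 6.47) = 630.01 / 12.94 = 48.687 m
d = 48.687 m / 0.3048 = 159.7 ft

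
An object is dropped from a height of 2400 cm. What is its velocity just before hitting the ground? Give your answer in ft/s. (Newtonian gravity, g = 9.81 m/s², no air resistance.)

h = 2400 cm × 0.01 = 24.0 m
v = √(2gh) = √(2 × 9.81 × 24.0) = 21.6998 m/s
v = 21.6998 m/s / 0.3048 = 71.19 ft/s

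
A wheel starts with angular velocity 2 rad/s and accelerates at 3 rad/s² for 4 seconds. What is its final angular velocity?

ω = ω₀ + αt = 2 + 3 × 4 = 14 rad/s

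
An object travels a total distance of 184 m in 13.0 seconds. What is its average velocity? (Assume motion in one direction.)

v_avg = Δd / Δt = 184 / 13.0 = 14.15 m/s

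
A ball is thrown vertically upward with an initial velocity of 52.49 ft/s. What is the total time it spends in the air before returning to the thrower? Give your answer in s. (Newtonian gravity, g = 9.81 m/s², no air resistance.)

v₀ = 52.49 ft/s × 0.3048 = 15.999 m/s
t_total = 2 × v₀ / g = 2 × 15.999 / 9.81 = 3.262 s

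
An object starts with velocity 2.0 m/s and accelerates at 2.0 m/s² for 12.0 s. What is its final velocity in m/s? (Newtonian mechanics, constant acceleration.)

v = v₀ + a × t = 2.0 + 2.0 × 12.0 = 26.0 m/s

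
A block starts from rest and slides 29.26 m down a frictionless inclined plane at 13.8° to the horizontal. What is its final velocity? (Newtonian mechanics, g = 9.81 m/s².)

a = g sin(θ) = 9.81 × sin(13.8°) = 2.34 m/s²
v = √(2ad) = √(2 × 2.34 × 29.26) = 11.7 m/s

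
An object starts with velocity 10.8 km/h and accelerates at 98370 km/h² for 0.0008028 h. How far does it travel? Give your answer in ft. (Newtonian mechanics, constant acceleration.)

v₀ = 10.8 km/h × 0.2777777777777778 = 3.0 m/s
a = 98370 km/h² × 7.716049382716049e-05 = 7.59028 m/s²
t = 0.0008028 h × 3600.0 = 2.89008 s
d = v₀ × t + ½ × a × t² = 3.0 × 2.89008 + 0.5 × 7.59028 × 2.89008² = 40.3694 m
d = 40.3694 m / 0.3048 = 132.4 ft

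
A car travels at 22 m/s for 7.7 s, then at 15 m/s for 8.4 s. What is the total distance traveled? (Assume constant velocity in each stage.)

d₁ = v₁t₁ = 22 × 7.7 = 169.4 m
d₂ = v₂t₂ = 15 × 8.4 = 126.0 m
d_total = 169.4 + 126.0 = 295.4 m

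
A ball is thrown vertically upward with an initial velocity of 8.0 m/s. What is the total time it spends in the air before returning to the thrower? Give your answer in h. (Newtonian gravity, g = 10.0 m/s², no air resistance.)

t_total = 2 × v₀ / g = 2 × 8.0 / 10.0 = 1.6 s
t_total = 1.6 s / 3600.0 = 0.0004444 h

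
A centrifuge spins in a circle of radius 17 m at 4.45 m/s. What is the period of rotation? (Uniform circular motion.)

T = 2πr/v = 2π×17/4.45 = 24.0 s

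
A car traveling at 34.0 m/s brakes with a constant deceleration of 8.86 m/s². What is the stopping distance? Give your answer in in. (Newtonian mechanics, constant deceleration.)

d = v₀² / (2a) = 34.0² / (2 × 8.86) = 1156.0 / 17.72 = 65.237 m
d = 65.237 m / 0.0254 = 2568 in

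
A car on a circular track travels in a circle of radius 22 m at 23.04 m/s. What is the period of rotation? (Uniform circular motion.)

T = 2πr/v = 2π×22/23.04 = 6.0 s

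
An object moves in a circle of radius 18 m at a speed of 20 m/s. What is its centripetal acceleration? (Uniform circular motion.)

a_c = v²/r = 20²/18 = 400/18 = 22.22 m/s²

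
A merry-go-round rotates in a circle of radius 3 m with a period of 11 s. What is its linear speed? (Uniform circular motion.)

v = 2πr/T = 2π×3/11 = 1.71 m/s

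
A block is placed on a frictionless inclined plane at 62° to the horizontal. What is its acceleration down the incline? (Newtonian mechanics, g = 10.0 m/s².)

a = g sin(θ) = 10.0 × sin(62°) = 10.0 × 0.8829 = 8.83 m/s²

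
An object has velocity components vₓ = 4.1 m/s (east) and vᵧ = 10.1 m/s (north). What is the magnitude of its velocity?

|v| = √(vₓ² + vᵧ²) = √(4.1² + 10.1²) = √(118.82) = 10.9 m/s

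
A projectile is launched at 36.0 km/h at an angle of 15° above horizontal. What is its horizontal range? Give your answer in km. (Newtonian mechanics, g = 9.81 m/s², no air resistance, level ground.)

v₀ = 36.0 km/h × 0.2777777777777778 = 10.0 m/s
R = v₀² × sin(2θ) / g = 10.0² × sin(2 × 15°) / 9.81 = 100.0 × 0.5 / 9.81 = 5.09684 m
R = 5.09684 m / 1000.0 = 0.005097 km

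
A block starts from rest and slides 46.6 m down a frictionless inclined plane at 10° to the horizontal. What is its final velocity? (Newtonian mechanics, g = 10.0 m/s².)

a = g sin(θ) = 10.0 × sin(10°) = 1.7365 m/s²
v = √(2ad) = √(2 × 1.7365 × 46.6) = 12.72 m/s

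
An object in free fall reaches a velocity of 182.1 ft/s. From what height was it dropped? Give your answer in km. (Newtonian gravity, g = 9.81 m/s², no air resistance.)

v = 182.1 ft/s × 0.3048 = 55.5041 m/s
h = v² / (2g) = 55.5041² / (2 × 9.81) = 157.019 m
h = 157.019 m / 1000.0 = 0.157 km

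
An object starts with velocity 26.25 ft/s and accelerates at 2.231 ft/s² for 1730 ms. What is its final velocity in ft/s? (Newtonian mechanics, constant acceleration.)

v₀ = 26.25 ft/s × 0.3048 = 8.001 m/s
a = 2.231 ft/s² × 0.3048 = 0.680009 m/s²
t = 1730 ms × 0.001 = 1.73 s
v = v₀ + a × t = 8.001 + 0.680009 × 1.73 = 9.17742 m/s
v = 9.17742 m/s / 0.3048 = 30.11 ft/s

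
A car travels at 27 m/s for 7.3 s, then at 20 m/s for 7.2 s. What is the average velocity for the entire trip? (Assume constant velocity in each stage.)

d₁ = v₁t₁ = 27 × 7.3 = 197.1 m
d₂ = v₂t₂ = 20 × 7.2 = 144.0 m
d_total = 341.1 m, t_total = 14.5 s
v_avg = d_total/t_total = 341.1/14.5 = 23.52 m/s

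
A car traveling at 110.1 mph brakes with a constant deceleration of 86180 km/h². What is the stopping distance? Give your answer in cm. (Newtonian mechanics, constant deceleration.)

v₀ = 110.1 mph × 0.44704 = 49.2191 m/s
a = 86180 km/h² × 7.716049382716049e-05 = 6.64969 m/s²
d = v₀² / (2a) = 49.2191² / (2 × 6.64969) = 2422.52 / 13.2994 = 182.153 m
d = 182.153 m / 0.01 = 18220 cm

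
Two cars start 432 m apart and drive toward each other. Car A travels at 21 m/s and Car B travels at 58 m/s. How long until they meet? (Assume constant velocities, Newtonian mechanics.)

Combined speed: v_combined = 21 + 58 = 79 m/s
Time to meet: t = d/v_combined = 432/79 = 5.47 s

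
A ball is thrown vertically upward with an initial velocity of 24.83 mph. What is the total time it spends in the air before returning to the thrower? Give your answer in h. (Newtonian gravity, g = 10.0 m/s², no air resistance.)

v₀ = 24.83 mph × 0.44704 = 11.1 m/s
t_total = 2 × v₀ / g = 2 × 11.1 / 10.0 = 2.22 s
t_total = 2.22 s / 3600.0 = 0.0006167 h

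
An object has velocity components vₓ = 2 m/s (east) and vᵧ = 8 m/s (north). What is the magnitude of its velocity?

|v| = √(vₓ² + vᵧ²) = √(2² + 8²) = √(68) = 8.25 m/s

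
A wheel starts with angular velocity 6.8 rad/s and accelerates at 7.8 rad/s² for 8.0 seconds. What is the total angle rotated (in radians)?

θ = ω₀t + ½αt² = 6.8×8.0 + ½×7.8×8.0² = 304.0 rad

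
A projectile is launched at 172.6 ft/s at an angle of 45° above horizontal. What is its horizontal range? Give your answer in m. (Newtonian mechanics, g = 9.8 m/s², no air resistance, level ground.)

v₀ = 172.6 ft/s × 0.3048 = 52.6085 m/s
R = v₀² × sin(2θ) / g = 52.6085² × sin(2 × 45°) / 9.8 = 2767.65 × 1.0 / 9.8 = 282.4 m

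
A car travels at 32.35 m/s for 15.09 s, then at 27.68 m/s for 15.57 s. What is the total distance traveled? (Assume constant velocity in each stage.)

d₁ = v₁t₁ = 32.35 × 15.09 = 488.1615 m
d₂ = v₂t₂ = 27.68 × 15.57 = 430.9776 m
d_total = 488.1615 + 430.9776 = 919.14 m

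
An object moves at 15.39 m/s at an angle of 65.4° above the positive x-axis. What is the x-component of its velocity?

vₓ = v cos(θ) = 15.39 × cos(65.4°) = 6.41 m/s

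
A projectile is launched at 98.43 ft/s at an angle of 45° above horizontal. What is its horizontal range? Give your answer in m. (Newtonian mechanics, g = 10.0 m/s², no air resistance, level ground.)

v₀ = 98.43 ft/s × 0.3048 = 30.0015 m/s
R = v₀² × sin(2θ) / g = 30.0015² × sin(2 × 45°) / 10.0 = 900.09 × 1.0 / 10.0 = 90.01 m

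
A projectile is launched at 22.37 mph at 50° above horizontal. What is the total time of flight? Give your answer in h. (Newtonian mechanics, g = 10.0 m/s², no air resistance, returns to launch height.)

v₀ = 22.37 mph × 0.44704 = 10.0003 m/s
T = 2 × v₀ × sin(θ) / g = 2 × 10.0003 × sin(50°) / 10.0 = 2 × 10.0003 × 0.766044 / 10.0 = 1.53213 s
T = 1.53213 s / 3600.0 = 0.0004256 h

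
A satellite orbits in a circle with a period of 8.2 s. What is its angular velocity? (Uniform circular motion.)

ω = 2π/T = 2π/8.2 = 0.7662 rad/s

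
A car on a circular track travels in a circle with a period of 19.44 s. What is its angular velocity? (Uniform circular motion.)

ω = 2π/T = 2π/19.44 = 0.3232 rad/s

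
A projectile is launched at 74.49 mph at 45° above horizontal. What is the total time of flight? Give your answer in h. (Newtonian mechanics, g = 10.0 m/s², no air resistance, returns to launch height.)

v₀ = 74.49 mph × 0.44704 = 33.3 m/s
T = 2 × v₀ × sin(θ) / g = 2 × 33.3 × sin(45°) / 10.0 = 2 × 33.3 × 0.707107 / 10.0 = 4.70933 s
T = 4.70933 s / 3600.0 = 0.001308 h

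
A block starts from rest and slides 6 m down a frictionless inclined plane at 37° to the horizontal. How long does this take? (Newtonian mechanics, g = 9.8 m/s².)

a = g sin(θ) = 9.8 × sin(37°) = 5.8978 m/s²
t = √(2d/a) = √(2 × 6 / 5.8978) = 1.43 s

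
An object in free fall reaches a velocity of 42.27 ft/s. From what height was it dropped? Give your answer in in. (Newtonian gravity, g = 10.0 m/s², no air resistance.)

v = 42.27 ft/s × 0.3048 = 12.8839 m/s
h = v² / (2g) = 12.8839² / (2 × 10.0) = 8.29974 m
h = 8.29974 m / 0.0254 = 326.8 in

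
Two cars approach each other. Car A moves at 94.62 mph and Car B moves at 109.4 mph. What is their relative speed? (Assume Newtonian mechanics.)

v_rel = v_A + v_B = 94.62 + 109.4 = 204.02 mph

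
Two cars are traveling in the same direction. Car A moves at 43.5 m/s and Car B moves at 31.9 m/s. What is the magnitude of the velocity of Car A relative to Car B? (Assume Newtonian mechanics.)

v_rel = |v_A - v_B| = |43.5 - 31.9| = 11.6 m/s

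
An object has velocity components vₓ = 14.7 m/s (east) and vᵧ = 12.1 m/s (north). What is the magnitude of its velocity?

|v| = √(vₓ² + vᵧ²) = √(14.7² + 12.1²) = √(362.5) = 19.04 m/s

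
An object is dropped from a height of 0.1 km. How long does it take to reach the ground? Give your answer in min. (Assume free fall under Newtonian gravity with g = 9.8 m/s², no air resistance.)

h = 0.1 km × 1000.0 = 100.0 m
t = √(2h/g) = √(2 × 100.0 / 9.8) = 4.51754 s
t = 4.51754 s / 60.0 = 0.07529 min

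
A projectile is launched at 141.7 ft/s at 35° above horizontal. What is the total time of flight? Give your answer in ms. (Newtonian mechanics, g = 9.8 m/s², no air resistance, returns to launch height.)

v₀ = 141.7 ft/s × 0.3048 = 43.1902 m/s
T = 2 × v₀ × sin(θ) / g = 2 × 43.1902 × sin(35°) / 9.8 = 2 × 43.1902 × 0.573576 / 9.8 = 5.05569 s
T = 5.05569 s / 0.001 = 5056 ms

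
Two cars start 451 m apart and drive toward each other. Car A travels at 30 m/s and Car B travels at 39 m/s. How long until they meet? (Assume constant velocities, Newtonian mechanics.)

Combined speed: v_combined = 30 + 39 = 69 m/s
Time to meet: t = d/v_combined = 451/69 = 6.54 s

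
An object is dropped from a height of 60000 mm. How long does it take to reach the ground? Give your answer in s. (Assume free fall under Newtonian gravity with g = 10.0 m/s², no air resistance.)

h = 60000 mm × 0.001 = 60.0 m
t = √(2h/g) = √(2 × 60.0 / 10.0) = 3.464 s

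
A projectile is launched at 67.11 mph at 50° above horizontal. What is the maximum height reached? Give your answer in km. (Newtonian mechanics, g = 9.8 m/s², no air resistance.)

v₀ = 67.11 mph × 0.44704 = 30.0009 m/s
H = v₀² × sin²(θ) / (2g) = 30.0009² × sin(50°)² / (2 × 9.8) = 900.054 × 0.586824 / 19.6 = 26.9476 m
H = 26.9476 m / 1000.0 = 0.02695 km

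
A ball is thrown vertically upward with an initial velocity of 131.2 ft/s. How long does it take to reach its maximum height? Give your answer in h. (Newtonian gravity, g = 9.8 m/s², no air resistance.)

v₀ = 131.2 ft/s × 0.3048 = 39.9898 m/s
t_up = v₀ / g = 39.9898 / 9.8 = 4.08059 s
t_up = 4.08059 s / 3600.0 = 0.001133 h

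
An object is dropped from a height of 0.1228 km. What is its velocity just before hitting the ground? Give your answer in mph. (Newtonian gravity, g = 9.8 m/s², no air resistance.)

h = 0.1228 km × 1000.0 = 122.8 m
v = √(2gh) = √(2 × 9.8 × 122.8) = 49.06 m/s
v = 49.06 m/s / 0.44704 = 109.7 mph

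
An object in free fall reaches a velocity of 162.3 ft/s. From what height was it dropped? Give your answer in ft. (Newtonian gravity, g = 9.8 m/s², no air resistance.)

v = 162.3 ft/s × 0.3048 = 49.469 m/s
h = v² / (2g) = 49.469² / (2 × 9.8) = 124.856 m
h = 124.856 m / 0.3048 = 409.6 ft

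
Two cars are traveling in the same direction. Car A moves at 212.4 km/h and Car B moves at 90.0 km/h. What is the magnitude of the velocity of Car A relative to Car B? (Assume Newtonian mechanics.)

v_rel = |v_A - v_B| = |212.4 - 90.0| = 122.4 km/h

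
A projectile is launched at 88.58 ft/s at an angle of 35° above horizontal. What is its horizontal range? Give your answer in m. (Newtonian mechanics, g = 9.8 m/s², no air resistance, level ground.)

v₀ = 88.58 ft/s × 0.3048 = 26.9992 m/s
R = v₀² × sin(2θ) / g = 26.9992² × sin(2 × 35°) / 9.8 = 728.957 × 0.939693 / 9.8 = 69.9 m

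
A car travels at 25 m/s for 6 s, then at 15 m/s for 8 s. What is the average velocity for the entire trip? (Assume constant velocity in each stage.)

d₁ = v₁t₁ = 25 × 6 = 150 m
d₂ = v₂t₂ = 15 × 8 = 120 m
d_total = 270 m, t_total = 14 s
v_avg = d_total/t_total = 270/14 = 19.29 m/s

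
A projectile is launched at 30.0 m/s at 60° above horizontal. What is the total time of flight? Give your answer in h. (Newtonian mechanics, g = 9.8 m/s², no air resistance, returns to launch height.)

T = 2 × v₀ × sin(θ) / g = 2 × 30.0 × sin(60°) / 9.8 = 2 × 30.0 × 0.866025 / 9.8 = 5.30219 s
T = 5.30219 s / 3600.0 = 0.001473 h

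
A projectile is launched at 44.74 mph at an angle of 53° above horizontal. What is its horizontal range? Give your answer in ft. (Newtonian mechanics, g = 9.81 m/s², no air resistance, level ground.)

v₀ = 44.74 mph × 0.44704 = 20.0006 m/s
R = v₀² × sin(2θ) / g = 20.0006² × sin(2 × 53°) / 9.81 = 400.024 × 0.961262 / 9.81 = 39.1975 m
R = 39.1975 m / 0.3048 = 128.6 ft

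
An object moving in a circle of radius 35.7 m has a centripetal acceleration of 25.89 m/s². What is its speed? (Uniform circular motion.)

v = √(a_c × r) = √(25.89 × 35.7) = 30.4 m/s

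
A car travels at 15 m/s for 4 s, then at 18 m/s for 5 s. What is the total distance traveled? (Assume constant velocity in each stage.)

d₁ = v₁t₁ = 15 × 4 = 60 m
d₂ = v₂t₂ = 18 × 5 = 90 m
d_total = 60 + 90 = 150 m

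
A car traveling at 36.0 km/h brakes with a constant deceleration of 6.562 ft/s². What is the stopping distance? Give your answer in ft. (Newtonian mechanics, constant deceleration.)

v₀ = 36.0 km/h × 0.2777777777777778 = 10.0 m/s
a = 6.562 ft/s² × 0.3048 = 2.0001 m/s²
d = v₀² / (2a) = 10.0² / (2 × 2.0001) = 100.0 / 4.0002 = 24.9988 m
d = 24.9988 m / 0.3048 = 82.02 ft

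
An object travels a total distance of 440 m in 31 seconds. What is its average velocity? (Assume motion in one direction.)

v_avg = Δd / Δt = 440 / 31 = 14.19 m/s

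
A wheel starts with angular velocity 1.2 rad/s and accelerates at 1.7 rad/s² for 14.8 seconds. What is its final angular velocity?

ω = ω₀ + αt = 1.2 + 1.7 × 14.8 = 26.36 rad/s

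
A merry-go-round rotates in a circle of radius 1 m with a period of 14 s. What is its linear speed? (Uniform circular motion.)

v = 2πr/T = 2π×1/14 = 0.45 m/s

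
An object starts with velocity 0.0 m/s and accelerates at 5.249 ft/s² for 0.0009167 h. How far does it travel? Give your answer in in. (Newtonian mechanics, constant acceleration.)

a = 5.249 ft/s² × 0.3048 = 1.5999 m/s²
t = 0.0009167 h × 3600.0 = 3.30012 s
d = v₀ × t + ½ × a × t² = 0.0 × 3.30012 + 0.5 × 1.5999 × 3.30012² = 8.71209 m
d = 8.71209 m / 0.0254 = 343.0 in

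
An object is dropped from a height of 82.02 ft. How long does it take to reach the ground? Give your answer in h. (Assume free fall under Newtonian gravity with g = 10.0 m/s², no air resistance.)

h = 82.02 ft × 0.3048 = 24.9997 m
t = √(2h/g) = √(2 × 24.9997 / 10.0) = 2.23605 s
t = 2.23605 s / 3600.0 = 0.0006211 h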